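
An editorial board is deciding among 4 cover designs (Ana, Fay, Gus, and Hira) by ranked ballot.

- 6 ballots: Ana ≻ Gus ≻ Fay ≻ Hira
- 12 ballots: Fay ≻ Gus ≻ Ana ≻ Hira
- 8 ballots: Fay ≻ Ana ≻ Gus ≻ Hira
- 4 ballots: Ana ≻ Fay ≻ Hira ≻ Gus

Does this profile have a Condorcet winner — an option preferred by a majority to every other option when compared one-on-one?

Head-to-head results (30 voters total):
Ana vs Fay: Fay wins 20–10.
Ana vs Gus: Ana wins 18–12.
Ana vs Hira: Ana wins 30–0.
Fay vs Gus: Fay wins 24–6.
Fay vs Hira: Fay wins 30–0.
Gus vs Hira: Gus wins 26–4.
Fay beats each rival — Ana (20–10), Gus (24–6), Hira (30–0) — so Fay is the Condorcet winner.

Yes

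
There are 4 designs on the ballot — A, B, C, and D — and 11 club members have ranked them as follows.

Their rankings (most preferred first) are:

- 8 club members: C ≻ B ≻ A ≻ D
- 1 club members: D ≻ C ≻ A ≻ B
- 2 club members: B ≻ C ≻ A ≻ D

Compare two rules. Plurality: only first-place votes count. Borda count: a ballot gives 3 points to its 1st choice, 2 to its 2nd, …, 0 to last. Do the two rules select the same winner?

Plurality first-place counts: A 0, B 2, C 8, D 1 → C.
Borda totals: A 11, B 22, C 30, D 3 → C.
The two rules agree on C.

Yes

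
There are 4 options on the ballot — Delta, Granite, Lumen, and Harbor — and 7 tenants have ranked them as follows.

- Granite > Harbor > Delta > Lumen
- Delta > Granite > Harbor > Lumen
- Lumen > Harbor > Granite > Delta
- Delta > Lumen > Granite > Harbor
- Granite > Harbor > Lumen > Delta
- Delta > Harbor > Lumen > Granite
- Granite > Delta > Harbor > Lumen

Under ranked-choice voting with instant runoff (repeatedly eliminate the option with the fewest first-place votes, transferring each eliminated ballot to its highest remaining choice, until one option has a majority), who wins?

Round 1: Delta 3, Granite 3, Lumen 1, Harbor 0. Harbor has the fewest and is eliminated.
Round 2: Delta 3, Granite 3, Lumen 1. Lumen has the fewest and is eliminated.
Round 3: Granite 4, Delta 3. Granite has a majority.

Granite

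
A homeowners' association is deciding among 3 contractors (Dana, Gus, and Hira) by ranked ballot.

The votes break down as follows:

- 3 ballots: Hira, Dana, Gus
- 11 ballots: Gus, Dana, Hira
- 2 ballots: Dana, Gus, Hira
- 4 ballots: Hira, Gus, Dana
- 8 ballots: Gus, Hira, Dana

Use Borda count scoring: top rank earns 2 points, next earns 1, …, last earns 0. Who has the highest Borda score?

Gus

Borda scores:
  Dana: 3·1 + 11·1 + 2·2 + 4·0 + 8·0 = 18
  Gus: 3·0 + 11·2 + 2·1 + 4·1 + 8·2 = 44
  Hira: 3·2 + 11·0 + 2·0 + 4·2 + 8·1 = 22
Gus has the highest total.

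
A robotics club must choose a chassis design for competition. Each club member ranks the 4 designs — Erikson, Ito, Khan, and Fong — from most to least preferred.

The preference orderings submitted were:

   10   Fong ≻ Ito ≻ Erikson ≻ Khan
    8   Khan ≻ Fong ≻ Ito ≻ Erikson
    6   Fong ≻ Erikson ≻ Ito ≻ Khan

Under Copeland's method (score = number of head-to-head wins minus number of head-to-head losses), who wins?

Pairwise results:
  Erikson vs Ito: Ito wins 18–6.
  Erikson vs Khan: Erikson wins 16–8.
  Erikson vs Fong: Fong wins 24–0.
  Ito vs Khan: Ito wins 16–8.
  Ito vs Fong: Fong wins 24–0.
  Khan vs Fong: Fong wins 16–8.
Copeland scores (wins − losses):
  Erikson: 1 − 2 = -1
  Ito: 2 − 1 = 1
  Khan: 0 − 3 = -3
  Fong: 3 − 0 = 3
Fong has the best Copeland score.

Fong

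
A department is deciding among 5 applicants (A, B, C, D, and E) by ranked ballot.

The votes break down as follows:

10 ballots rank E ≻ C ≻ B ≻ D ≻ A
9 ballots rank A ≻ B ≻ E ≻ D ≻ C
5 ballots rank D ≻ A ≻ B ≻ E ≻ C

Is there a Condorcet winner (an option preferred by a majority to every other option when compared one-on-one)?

Head-to-head results (24 voters total):
A vs B: A wins 14–10.
A vs C: A wins 14–10.
A vs D: D wins 15–9.
A vs E: A wins 14–10.
B vs C: B wins 14–10.
B vs D: B wins 19–5.
B vs E: B wins 14–10.
C vs D: D wins 14–10.
C vs E: E wins 24–0.
D vs E: E wins 19–5.
No candidate beats all others: A beats B beats D beats A, a majority cycle.

No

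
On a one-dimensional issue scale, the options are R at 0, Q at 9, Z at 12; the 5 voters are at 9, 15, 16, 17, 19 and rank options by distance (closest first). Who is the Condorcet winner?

Z

With single-peaked preferences on a line, the Condorcet winner is the candidate closest to the median voter.
The median voter (position 16) is closest to Z at 12.
Check: Z vs R — voters closer to Z: 5 of 5.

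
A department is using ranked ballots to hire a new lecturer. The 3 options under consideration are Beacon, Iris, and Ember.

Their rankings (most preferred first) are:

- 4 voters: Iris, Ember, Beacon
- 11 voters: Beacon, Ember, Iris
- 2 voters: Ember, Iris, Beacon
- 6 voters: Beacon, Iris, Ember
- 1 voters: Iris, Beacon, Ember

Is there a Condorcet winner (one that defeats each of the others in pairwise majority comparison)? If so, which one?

Head-to-head results (24 voters total):
Beacon vs Iris: Beacon wins 17–7.
Beacon vs Ember: Beacon wins 18–6.
Iris vs Ember: Ember wins 13–11.
Beacon beats each rival — Iris (17–7), Ember (18–6) — so Beacon is the Condorcet winner.

Beacon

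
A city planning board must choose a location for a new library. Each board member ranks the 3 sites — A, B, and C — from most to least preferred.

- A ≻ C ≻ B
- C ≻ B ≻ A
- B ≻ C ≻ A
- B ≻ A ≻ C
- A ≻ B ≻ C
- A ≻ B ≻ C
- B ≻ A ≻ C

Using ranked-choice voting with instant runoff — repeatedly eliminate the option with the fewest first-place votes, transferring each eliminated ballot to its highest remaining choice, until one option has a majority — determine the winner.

B

Round 1: A 3, B 3, C 1. C has the fewest and is eliminated.
Round 2: B 4, A 3. B has a majority.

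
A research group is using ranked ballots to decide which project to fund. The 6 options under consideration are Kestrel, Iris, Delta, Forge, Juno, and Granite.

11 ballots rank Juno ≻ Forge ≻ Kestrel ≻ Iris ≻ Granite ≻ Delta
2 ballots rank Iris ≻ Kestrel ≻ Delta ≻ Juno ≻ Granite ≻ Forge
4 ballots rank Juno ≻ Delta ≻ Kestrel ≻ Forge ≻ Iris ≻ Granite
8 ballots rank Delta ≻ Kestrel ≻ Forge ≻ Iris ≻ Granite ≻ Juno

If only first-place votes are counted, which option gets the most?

First-place vote totals:
  Kestrel: 0
  Iris: 2
  Delta: 8
  Forge: 0
  Juno: 15
  Granite: 0
Juno has the most first-place votes.

Juno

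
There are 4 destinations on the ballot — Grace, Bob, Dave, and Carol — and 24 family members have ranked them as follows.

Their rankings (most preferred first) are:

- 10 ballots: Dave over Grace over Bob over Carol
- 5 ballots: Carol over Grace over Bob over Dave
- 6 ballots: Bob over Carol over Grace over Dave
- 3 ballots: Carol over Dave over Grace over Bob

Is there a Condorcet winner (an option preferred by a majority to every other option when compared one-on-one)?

Head-to-head results (24 voters total):
Grace vs Bob: Grace wins 18–6.
Grace vs Dave: Dave wins 13–11.
Grace vs Carol: Carol wins 14–10.
Bob vs Dave: Dave wins 13–11.
Bob vs Carol: Bob wins 16–8.
Dave vs Carol: Carol wins 14–10.
No candidate beats all others: Grace beats Bob beats Carol beats Grace, a majority cycle.

No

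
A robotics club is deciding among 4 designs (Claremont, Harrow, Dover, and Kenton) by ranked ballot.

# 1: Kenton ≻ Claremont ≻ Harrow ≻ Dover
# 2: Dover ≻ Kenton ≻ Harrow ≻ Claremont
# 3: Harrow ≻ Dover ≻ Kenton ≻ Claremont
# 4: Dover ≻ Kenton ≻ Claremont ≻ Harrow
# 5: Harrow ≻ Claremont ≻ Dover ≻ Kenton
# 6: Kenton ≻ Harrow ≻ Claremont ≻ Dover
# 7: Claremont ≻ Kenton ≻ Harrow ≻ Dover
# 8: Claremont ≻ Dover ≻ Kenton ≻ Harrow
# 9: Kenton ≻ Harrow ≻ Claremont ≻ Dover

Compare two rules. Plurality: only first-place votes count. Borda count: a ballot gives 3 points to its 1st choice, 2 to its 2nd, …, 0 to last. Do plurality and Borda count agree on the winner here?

Plurality first-place counts: Claremont 2, Harrow 2, Dover 2, Kenton 3 → Kenton.
Borda totals: Claremont 13, Harrow 13, Dover 11, Kenton 17 → Kenton.
The two rules agree on Kenton.

Yes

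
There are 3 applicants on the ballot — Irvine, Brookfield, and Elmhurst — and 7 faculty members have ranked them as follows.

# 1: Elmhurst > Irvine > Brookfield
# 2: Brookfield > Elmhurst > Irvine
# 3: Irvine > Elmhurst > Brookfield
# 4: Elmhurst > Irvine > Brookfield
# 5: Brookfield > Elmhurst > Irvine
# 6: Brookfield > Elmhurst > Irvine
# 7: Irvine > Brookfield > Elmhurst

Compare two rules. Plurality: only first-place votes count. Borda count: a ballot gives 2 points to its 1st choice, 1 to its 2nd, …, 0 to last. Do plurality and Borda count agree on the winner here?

No

Plurality first-place counts: Irvine 2, Brookfield 3, Elmhurst 2 → Brookfield.
Borda totals: Irvine 6, Brookfield 7, Elmhurst 8 → Elmhurst.
The two rules disagree: plurality picks Brookfield, Borda picks Elmhurst.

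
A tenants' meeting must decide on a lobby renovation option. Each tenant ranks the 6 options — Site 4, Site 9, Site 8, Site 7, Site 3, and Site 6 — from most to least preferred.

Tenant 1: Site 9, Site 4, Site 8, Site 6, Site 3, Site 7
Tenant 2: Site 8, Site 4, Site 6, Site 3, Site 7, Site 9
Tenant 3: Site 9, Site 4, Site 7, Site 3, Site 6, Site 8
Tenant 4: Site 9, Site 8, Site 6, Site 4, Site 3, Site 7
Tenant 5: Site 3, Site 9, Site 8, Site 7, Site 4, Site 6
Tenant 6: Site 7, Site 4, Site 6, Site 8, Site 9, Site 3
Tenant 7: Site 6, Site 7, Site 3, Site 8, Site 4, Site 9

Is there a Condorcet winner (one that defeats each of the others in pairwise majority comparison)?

Yes

Head-to-head results (7 voters total):
Site 4 vs Site 9: Site 9 wins 4–3.
Site 4 vs Site 8: Site 8 wins 4–3.
Site 4 vs Site 7: Site 4 wins 4–3.
Site 4 vs Site 3: Site 4 wins 5–2.
Site 4 vs Site 6: Site 4 wins 5–2.
Site 9 vs Site 8: Site 9 wins 4–3.
Site 9 vs Site 7: Site 9 wins 4–3.
Site 9 vs Site 3: Site 9 wins 4–3.
Site 9 vs Site 6: Site 9 wins 4–3.
Site 8 vs Site 7: Site 8 wins 4–3.
Site 8 vs Site 3: Site 8 wins 4–3.
Site 8 vs Site 6: Site 8 wins 4–3.
Site 7 vs Site 3: Site 3 wins 4–3.
Site 7 vs Site 6: Site 6 wins 4–3.
Site 3 vs Site 6: Site 6 wins 5–2.
Site 9 beats each rival — Site 4 (4–3), Site 8 (4–3), Site 7 (4–3), Site 3 (4–3), Site 6 (4–3) — so Site 9 is the Condorcet winner.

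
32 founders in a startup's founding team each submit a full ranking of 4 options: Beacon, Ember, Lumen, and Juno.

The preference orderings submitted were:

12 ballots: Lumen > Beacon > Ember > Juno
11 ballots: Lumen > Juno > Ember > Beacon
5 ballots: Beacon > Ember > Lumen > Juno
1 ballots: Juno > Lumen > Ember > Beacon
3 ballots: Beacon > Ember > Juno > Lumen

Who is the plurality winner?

Lumen

First-place vote totals:
  Beacon: 8
  Ember: 0
  Lumen: 23
  Juno: 1
Lumen has the most first-place votes.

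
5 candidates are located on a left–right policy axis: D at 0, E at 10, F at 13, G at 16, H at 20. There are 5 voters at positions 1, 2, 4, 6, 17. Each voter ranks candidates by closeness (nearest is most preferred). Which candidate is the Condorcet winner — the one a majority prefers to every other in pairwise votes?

With single-peaked preferences on a line, the Condorcet winner is the candidate closest to the median voter.
The median voter (position 4) is closest to D at 0.
Check: D vs H — voters closer to D: 4 of 5.

D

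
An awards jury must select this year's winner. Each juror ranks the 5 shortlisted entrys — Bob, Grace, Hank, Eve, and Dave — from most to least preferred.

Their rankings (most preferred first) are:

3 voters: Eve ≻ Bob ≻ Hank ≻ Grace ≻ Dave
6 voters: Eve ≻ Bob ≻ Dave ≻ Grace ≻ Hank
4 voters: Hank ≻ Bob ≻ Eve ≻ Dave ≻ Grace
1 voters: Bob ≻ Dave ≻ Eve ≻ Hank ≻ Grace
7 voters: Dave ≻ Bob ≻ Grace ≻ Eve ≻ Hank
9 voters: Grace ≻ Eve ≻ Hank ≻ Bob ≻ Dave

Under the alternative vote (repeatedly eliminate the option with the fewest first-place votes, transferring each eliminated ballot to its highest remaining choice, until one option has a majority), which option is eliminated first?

Bob

Round 1: Grace 9, Eve 9, Dave 7, Hank 4, Bob 1. Bob has the fewest and is eliminated.
Round 2: Grace 9, Eve 9, Dave 8, Hank 4. Hank has the fewest and is eliminated.
Round 3: Eve 13, Grace 9, Dave 8. Dave has the fewest and is eliminated.
Round 4: Grace 16, Eve 14. Grace has a majority.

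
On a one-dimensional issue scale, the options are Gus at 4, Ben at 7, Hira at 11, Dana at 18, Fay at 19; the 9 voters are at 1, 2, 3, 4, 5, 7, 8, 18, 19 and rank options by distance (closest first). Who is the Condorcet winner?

Gus

With single-peaked preferences on a line, the Condorcet winner is the candidate closest to the median voter.
The median voter (position 5) is closest to Gus at 4.
Check: Gus vs Ben — voters closer to Gus: 5 of 9.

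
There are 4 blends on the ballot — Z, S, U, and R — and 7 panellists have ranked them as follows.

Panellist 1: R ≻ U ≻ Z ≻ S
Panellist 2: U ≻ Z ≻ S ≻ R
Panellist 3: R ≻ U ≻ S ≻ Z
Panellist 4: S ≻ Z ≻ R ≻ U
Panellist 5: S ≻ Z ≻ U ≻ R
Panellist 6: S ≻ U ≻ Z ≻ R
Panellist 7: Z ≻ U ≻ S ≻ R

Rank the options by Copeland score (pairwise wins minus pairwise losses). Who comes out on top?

Pairwise results:
  Z vs S: S wins 4–3.
  Z vs U: U wins 4–3.
  Z vs R: Z wins 5–2.
  S vs U: U wins 4–3.
  S vs R: S wins 5–2.
  U vs R: U wins 4–3.
Copeland scores (wins − losses):
  Z: 1 − 2 = -1
  S: 2 − 1 = 1
  U: 3 − 0 = 3
  R: 0 − 3 = -3
U has the best Copeland score.

U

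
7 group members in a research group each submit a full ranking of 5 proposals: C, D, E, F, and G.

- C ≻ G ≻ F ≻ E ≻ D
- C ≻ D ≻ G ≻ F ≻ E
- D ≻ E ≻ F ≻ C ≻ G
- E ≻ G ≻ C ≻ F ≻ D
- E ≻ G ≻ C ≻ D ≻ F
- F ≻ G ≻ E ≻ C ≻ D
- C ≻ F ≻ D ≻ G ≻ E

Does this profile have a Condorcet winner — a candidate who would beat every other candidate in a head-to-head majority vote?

No

Head-to-head results (7 voters total):
C vs D: C wins 6–1.
C vs E: E wins 4–3.
C vs F: C wins 5–2.
C vs G: C wins 4–3.
D vs E: E wins 4–3.
D vs F: F wins 4–3.
D vs G: G wins 4–3.
E vs F: F wins 4–3.
E vs G: G wins 4–3.
F vs G: G wins 4–3.
No candidate beats all others: C beats F beats E beats C, a majority cycle.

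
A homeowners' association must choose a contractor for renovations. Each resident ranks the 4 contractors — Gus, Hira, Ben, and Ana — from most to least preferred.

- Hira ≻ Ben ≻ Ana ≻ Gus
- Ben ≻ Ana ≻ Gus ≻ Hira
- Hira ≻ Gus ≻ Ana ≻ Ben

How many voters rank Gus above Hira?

1

Ballots ranking Gus above Hira: 1.
Ballots ranking Hira above Gus: 2.
So 1 of 3 voters prefer Gus to Hira.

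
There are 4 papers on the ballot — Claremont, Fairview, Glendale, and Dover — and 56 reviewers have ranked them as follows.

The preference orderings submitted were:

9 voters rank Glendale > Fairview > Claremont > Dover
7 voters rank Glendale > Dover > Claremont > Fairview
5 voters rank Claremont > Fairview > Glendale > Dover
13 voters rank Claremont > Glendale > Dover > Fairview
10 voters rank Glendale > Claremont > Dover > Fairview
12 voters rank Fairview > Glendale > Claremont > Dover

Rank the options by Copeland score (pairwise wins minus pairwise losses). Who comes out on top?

Pairwise results:
  Claremont vs Fairview: Claremont wins 35–21.
  Claremont vs Glendale: Glendale wins 38–18.
  Claremont vs Dover: Claremont wins 49–7.
  Fairview vs Glendale: Glendale wins 39–17.
  Fairview vs Dover: Dover wins 30–26.
  Glendale vs Dover: Glendale wins 56–0.
Copeland scores (wins − losses):
  Claremont: 2 − 1 = 1
  Fairview: 0 − 3 = -3
  Glendale: 3 − 0 = 3
  Dover: 1 − 2 = -1
Glendale has the best Copeland score.

Glendale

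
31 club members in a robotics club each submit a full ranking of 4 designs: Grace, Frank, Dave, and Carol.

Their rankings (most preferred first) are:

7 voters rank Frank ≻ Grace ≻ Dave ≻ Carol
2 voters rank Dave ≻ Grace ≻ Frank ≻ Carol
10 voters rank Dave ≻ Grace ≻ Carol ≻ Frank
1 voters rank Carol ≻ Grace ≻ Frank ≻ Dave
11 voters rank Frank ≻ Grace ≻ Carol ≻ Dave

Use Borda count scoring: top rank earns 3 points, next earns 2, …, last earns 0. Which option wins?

Borda scores:
  Grace: 7·2 + 2·2 + 10·2 + 2 + 11·2 = 62
  Frank: 7·3 + 2·1 + 10·0 + 1 + 11·3 = 57
  Dave: 7·1 + 2·3 + 10·3 + 0 + 11·0 = 43
  Carol: 7·0 + 2·0 + 10·1 + 3 + 11·1 = 24
Grace has the highest total.

Grace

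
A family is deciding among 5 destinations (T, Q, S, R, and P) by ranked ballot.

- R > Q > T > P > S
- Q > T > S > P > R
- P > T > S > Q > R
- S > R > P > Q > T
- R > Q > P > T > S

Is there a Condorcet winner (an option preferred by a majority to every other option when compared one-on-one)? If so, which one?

Head-to-head results (5 voters total):
T vs Q: Q wins 4–1.
T vs S: T wins 4–1.
T vs R: R wins 3–2.
T vs P: P wins 3–2.
Q vs S: Q wins 3–2.
Q vs R: R wins 3–2.
Q vs P: Q wins 3–2.
S vs R: S wins 3–2.
S vs P: P wins 3–2.
R vs P: R wins 3–2.
No candidate beats all others: T beats S beats R beats T, a majority cycle.

None — there is no Condorcet winner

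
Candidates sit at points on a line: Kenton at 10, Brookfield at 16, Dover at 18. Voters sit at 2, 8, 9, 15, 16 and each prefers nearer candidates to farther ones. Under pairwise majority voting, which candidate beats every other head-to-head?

Kenton

With single-peaked preferences on a line, the Condorcet winner is the candidate closest to the median voter.
The median voter (position 9) is closest to Kenton at 10.
Check: Kenton vs Dover — voters closer to Kenton: 3 of 5.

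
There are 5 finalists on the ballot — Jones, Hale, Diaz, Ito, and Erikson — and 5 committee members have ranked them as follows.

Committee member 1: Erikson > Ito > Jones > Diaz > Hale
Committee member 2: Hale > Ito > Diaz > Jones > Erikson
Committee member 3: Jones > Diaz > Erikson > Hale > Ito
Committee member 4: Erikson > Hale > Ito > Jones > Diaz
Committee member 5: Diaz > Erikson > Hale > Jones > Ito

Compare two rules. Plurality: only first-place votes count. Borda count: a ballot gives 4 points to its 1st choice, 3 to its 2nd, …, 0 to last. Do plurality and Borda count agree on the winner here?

Yes

Plurality first-place counts: Jones 1, Hale 1, Diaz 1, Ito 0, Erikson 2 → Erikson.
Borda totals: Jones 9, Hale 10, Diaz 10, Ito 8, Erikson 13 → Erikson.
The two rules agree on Erikson.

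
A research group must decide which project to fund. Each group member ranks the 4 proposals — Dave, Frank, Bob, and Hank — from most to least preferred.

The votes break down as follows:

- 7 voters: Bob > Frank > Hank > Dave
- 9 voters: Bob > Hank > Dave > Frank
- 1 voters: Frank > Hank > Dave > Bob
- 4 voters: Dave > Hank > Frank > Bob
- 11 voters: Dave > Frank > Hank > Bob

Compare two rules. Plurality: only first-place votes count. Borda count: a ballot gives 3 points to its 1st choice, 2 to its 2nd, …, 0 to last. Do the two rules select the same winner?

No

Plurality first-place counts: Dave 15, Frank 1, Bob 16, Hank 0 → Bob.
Borda totals: Dave 55, Frank 43, Bob 48, Hank 46 → Dave.
The two rules disagree: plurality picks Bob, Borda picks Dave.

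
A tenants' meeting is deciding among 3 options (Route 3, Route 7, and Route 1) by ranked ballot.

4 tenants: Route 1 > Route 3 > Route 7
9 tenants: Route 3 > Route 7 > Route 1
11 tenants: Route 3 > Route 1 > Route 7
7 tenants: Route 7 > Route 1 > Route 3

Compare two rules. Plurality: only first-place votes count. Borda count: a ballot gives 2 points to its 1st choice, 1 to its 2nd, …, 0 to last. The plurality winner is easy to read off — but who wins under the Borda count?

Plurality first-place counts: Route 3 20, Route 7 7, Route 1 4 → Route 3.
Borda totals: Route 3 44, Route 7 23, Route 1 26 → Route 3.

Route 3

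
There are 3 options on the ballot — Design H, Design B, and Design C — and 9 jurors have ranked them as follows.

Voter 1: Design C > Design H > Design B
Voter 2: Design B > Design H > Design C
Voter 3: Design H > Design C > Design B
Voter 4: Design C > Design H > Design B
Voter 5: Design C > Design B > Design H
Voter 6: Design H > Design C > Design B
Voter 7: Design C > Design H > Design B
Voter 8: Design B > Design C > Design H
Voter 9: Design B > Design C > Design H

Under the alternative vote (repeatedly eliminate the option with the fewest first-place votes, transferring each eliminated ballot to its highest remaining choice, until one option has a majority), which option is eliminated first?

Design H

Round 1: Design C 4, Design B 3, Design H 2. Design H has the fewest and is eliminated.
Round 2: Design C 6, Design B 3. Design C has a majority.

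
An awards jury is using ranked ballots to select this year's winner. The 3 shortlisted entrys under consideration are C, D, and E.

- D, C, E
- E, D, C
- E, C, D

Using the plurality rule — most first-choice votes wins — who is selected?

First-place vote totals:
  C: 0
  D: 1
  E: 2
E has the most first-place votes.

E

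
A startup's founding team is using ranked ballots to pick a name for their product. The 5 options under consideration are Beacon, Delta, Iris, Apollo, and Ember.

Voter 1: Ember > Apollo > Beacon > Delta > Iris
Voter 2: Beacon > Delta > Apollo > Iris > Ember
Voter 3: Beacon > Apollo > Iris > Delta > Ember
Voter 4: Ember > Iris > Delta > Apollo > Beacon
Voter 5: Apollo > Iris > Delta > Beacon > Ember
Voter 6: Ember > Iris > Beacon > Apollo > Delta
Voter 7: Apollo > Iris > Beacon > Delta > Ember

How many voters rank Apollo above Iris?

Ballots ranking Apollo above Iris: 5.
Ballots ranking Iris above Apollo: 2.
So 5 of 7 voters prefer Apollo to Iris.

5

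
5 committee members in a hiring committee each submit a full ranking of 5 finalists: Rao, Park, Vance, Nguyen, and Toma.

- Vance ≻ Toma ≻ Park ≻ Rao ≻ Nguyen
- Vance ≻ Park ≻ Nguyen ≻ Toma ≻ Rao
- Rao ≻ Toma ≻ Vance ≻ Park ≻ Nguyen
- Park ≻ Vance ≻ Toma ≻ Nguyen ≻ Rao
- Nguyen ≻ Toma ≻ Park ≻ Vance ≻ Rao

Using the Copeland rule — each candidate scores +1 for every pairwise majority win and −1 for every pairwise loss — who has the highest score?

Vance

Pairwise results:
  Rao vs Park: Park wins 4–1.
  Rao vs Vance: Vance wins 4–1.
  Rao vs Nguyen: Nguyen wins 3–2.
  Rao vs Toma: Toma wins 4–1.
  Park vs Vance: Vance wins 3–2.
  Park vs Nguyen: Park wins 4–1.
  Park vs Toma: Toma wins 3–2.
  Vance vs Nguyen: Vance wins 4–1.
  Vance vs Toma: Vance wins 3–2.
  Nguyen vs Toma: Toma wins 3–2.
Copeland scores (wins − losses):
  Rao: 0 − 4 = -4
  Park: 2 − 2 = 0
  Vance: 4 − 0 = 4
  Nguyen: 1 − 3 = -2
  Toma: 3 − 1 = 2
Vance has the best Copeland score.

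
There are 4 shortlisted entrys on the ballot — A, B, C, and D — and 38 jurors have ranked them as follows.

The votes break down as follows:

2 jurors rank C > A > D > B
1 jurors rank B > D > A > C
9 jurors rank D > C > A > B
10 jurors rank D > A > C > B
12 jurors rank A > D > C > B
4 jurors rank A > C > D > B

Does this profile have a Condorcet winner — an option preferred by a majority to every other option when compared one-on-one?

Yes

Head-to-head results (38 voters total):
A vs B: A wins 37–1.
A vs C: A wins 27–11.
A vs D: D wins 20–18.
B vs C: C wins 37–1.
B vs D: D wins 37–1.
C vs D: D wins 32–6.
D beats each rival — A (20–18), B (37–1), C (32–6) — so D is the Condorcet winner.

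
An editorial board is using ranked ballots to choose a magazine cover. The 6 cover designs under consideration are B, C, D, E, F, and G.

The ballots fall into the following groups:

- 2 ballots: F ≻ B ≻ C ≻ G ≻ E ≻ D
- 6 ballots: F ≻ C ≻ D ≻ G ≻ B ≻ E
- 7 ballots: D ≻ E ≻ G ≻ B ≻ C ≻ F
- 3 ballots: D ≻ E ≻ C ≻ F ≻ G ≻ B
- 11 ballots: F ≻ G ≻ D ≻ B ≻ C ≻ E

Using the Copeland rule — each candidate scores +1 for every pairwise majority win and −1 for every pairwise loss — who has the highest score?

Pairwise results:
  B vs C: B wins 20–9.
  B vs D: D wins 27–2.
  B vs E: B wins 19–10.
  B vs F: F wins 22–7.
  B vs G: G wins 27–2.
  C vs D: D wins 21–8.
  C vs E: C wins 19–10.
  C vs F: F wins 19–10.
  C vs G: G wins 18–11.
  D vs E: D wins 27–2.
  D vs F: F wins 19–10.
  D vs G: D wins 16–13.
  E vs F: F wins 19–10.
  E vs G: G wins 19–10.
  F vs G: F wins 22–7.
Copeland scores (wins − losses):
  B: 2 − 3 = -1
  C: 1 − 4 = -3
  D: 4 − 1 = 3
  E: 0 − 5 = -5
  F: 5 − 0 = 5
  G: 3 − 2 = 1
F has the best Copeland score.

F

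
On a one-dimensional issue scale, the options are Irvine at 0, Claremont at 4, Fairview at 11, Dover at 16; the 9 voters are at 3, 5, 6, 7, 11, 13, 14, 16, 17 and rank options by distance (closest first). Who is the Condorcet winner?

Fairview

With single-peaked preferences on a line, the Condorcet winner is the candidate closest to the median voter.
The median voter (position 11) is closest to Fairview at 11.
Check: Fairview vs Claremont — voters closer to Fairview: 5 of 9.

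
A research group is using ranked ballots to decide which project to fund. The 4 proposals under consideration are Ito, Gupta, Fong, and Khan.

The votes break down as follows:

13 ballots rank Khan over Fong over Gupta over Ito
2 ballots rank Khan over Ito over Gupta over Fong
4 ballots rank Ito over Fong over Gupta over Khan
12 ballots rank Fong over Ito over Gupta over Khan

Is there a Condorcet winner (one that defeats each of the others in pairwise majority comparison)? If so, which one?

Fong

Head-to-head results (31 voters total):
Ito vs Gupta: Ito wins 18–13.
Ito vs Fong: Fong wins 25–6.
Ito vs Khan: Ito wins 16–15.
Gupta vs Fong: Fong wins 29–2.
Gupta vs Khan: Gupta wins 16–15.
Fong vs Khan: Fong wins 16–15.
Fong beats each rival — Ito (25–6), Gupta (29–2), Khan (16–15) — so Fong is the Condorcet winner.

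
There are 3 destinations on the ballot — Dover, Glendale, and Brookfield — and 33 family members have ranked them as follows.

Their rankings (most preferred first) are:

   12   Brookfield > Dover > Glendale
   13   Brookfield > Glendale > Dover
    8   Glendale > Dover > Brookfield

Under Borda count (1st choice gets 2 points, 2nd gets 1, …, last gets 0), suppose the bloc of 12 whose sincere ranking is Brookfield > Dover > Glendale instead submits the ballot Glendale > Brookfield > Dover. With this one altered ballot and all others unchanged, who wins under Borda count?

Borda totals with the altered ballot: Dover 8, Glendale 53, Brookfield 38.
The switch changes the winner from Brookfield to Glendale.

Glendale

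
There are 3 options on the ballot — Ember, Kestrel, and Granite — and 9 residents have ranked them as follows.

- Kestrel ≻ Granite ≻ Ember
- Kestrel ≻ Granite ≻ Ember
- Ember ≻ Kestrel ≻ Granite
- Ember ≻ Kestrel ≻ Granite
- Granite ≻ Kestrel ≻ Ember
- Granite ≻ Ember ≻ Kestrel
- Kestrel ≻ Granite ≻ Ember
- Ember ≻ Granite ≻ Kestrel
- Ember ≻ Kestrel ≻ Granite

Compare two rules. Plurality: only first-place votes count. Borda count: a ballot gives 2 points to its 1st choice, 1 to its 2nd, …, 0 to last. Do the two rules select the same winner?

Plurality first-place counts: Ember 4, Kestrel 3, Granite 2 → Ember.
Borda totals: Ember 9, Kestrel 10, Granite 8 → Kestrel.
The two rules disagree: plurality picks Ember, Borda picks Kestrel.

No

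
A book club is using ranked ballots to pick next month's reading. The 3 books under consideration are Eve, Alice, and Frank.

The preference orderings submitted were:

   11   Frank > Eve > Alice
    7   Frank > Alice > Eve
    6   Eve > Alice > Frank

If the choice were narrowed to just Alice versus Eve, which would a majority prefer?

Ballots ranking Alice above Eve: 7.
Ballots ranking Eve above Alice: 11+6 = 17.
Eve wins the head-to-head, 17–7.

Eve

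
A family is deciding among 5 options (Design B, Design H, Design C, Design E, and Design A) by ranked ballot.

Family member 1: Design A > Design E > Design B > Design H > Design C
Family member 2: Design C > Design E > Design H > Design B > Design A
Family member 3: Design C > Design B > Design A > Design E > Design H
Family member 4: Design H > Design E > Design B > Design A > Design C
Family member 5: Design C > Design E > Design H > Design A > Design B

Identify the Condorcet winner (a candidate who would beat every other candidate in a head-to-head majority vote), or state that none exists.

Design C

Head-to-head results (5 voters total):
Design B vs Design H: Design H wins 3–2.
Design B vs Design C: Design C wins 3–2.
Design B vs Design E: Design E wins 4–1.
Design B vs Design A: Design B wins 3–2.
Design H vs Design C: Design C wins 3–2.
Design H vs Design E: Design E wins 4–1.
Design H vs Design A: Design H wins 3–2.
Design C vs Design E: Design C wins 3–2.
Design C vs Design A: Design C wins 3–2.
Design E vs Design A: Design E wins 3–2.
Design C beats each rival — Design B (3–2), Design H (3–2), Design E (3–2), Design A (3–2) — so Design C is the Condorcet winner.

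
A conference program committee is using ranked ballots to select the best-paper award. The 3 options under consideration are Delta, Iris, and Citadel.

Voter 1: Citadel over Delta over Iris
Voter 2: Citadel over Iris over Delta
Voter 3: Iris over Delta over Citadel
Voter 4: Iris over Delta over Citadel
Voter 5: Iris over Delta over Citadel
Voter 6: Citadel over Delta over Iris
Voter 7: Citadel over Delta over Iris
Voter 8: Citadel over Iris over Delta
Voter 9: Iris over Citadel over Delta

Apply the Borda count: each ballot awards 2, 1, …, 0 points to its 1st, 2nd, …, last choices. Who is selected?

Citadel

Borda scores:
  Delta: 1 + 0 + 1 + 1 + 1 + 1 + 1 + 0 + 0 = 6
  Iris: 0 + 1 + 2 + 2 + 2 + 0 + 0 + 1 + 2 = 10
  Citadel: 2 + 2 + 0 + 0 + 0 + 2 + 2 + 2 + 1 = 11
Citadel has the highest total.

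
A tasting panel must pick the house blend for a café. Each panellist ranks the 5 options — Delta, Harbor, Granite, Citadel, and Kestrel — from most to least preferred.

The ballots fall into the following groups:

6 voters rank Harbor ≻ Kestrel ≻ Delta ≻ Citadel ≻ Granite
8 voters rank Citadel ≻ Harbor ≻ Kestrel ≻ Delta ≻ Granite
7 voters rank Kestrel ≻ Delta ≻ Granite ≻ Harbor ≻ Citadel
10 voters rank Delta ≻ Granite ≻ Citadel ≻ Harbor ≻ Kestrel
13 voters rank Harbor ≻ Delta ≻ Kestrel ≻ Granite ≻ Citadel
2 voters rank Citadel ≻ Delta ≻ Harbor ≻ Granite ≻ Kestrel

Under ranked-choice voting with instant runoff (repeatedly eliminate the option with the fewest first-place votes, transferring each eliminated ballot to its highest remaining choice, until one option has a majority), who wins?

Harbor

Round 1: Harbor 19, Delta 10, Citadel 10, Kestrel 7, Granite 0. Granite has the fewest and is eliminated.
Round 2: Harbor 19, Delta 10, Citadel 10, Kestrel 7. Kestrel has the fewest and is eliminated.
Round 3: Harbor 19, Delta 17, Citadel 10. Citadel has the fewest and is eliminated.
Round 4: Harbor 27, Delta 19. Harbor has a majority.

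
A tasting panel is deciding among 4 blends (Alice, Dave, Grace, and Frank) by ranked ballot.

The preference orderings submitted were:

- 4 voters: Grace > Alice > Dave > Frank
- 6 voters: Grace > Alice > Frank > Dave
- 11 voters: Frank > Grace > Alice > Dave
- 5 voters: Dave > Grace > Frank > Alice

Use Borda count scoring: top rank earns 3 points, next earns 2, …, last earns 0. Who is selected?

Grace

Borda scores:
  Alice: 4·2 + 6·2 + 11·1 + 5·0 = 31
  Dave: 4·1 + 6·0 + 11·0 + 5·3 = 19
  Grace: 4·3 + 6·3 + 11·2 + 5·2 = 62
  Frank: 4·0 + 6·1 + 11·3 + 5·1 = 44
Grace has the highest total.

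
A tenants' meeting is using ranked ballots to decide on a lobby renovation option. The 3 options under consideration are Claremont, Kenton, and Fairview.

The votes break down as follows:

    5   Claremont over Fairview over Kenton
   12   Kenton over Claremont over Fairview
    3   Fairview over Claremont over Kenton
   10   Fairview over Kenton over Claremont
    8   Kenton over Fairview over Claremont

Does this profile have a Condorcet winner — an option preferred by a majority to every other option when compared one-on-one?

Yes

Head-to-head results (38 voters total):
Claremont vs Kenton: Kenton wins 30–8.
Claremont vs Fairview: Fairview wins 21–17.
Kenton vs Fairview: Kenton wins 20–18.
Kenton beats each rival — Claremont (30–8), Fairview (20–18) — so Kenton is the Condorcet winner.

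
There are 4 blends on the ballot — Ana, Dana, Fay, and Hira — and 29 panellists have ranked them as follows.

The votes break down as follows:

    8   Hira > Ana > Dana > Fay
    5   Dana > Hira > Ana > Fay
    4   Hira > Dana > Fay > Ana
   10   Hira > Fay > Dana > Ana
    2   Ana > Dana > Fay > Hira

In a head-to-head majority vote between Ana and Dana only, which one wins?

Dana

Ballots ranking Ana above Dana: 8+2 = 10.
Ballots ranking Dana above Ana: 5+4+10 = 19.
Dana wins the head-to-head, 19–10.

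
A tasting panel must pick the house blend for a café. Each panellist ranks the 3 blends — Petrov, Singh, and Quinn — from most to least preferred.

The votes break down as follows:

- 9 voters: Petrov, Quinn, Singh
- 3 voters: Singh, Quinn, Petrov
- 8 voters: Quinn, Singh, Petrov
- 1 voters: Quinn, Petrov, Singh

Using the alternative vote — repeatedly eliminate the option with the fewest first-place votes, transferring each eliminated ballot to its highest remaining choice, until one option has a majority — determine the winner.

Round 1: Petrov 9, Quinn 9, Singh 3. Singh has the fewest and is eliminated.
Round 2: Quinn 12, Petrov 9. Quinn has a majority.

Quinn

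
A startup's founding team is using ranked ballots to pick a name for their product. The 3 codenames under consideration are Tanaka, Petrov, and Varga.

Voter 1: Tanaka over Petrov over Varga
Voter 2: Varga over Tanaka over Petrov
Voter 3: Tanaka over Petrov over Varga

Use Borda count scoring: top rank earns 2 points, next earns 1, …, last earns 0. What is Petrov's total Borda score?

Borda scores:
  Tanaka: 2 + 1 + 2 = 5
  Petrov: 1 + 0 + 1 = 2
  Varga: 0 + 2 + 0 = 2

2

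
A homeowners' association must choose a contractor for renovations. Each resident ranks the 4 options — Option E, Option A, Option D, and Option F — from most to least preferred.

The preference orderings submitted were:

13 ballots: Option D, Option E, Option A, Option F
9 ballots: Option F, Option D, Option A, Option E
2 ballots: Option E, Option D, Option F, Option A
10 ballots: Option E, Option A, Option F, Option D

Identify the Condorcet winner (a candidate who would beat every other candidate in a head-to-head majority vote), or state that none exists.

There is no Condorcet winner

Head-to-head results (34 voters total):
Option E vs Option A: Option E wins 25–9.
Option E vs Option D: Option D wins 22–12.
Option E vs Option F: Option E wins 25–9.
Option A vs Option D: Option D wins 24–10.
Option A vs Option F: Option A wins 23–11.
Option D vs Option F: Option F wins 19–15.
No candidate beats all others: Option E beats Option F beats Option D beats Option E, a majority cycle.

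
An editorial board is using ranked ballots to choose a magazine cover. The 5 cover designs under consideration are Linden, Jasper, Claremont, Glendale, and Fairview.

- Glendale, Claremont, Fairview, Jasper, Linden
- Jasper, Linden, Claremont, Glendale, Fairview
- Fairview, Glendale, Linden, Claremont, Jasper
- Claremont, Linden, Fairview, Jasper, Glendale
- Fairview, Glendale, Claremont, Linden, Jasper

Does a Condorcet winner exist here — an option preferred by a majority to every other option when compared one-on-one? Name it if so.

Head-to-head results (5 voters total):
Linden vs Jasper: Linden wins 3–2.
Linden vs Claremont: Claremont wins 3–2.
Linden vs Glendale: Glendale wins 3–2.
Linden vs Fairview: Fairview wins 3–2.
Jasper vs Claremont: Claremont wins 4–1.
Jasper vs Glendale: Glendale wins 3–2.
Jasper vs Fairview: Fairview wins 4–1.
Claremont vs Glendale: Glendale wins 3–2.
Claremont vs Fairview: Claremont wins 3–2.
Glendale vs Fairview: Fairview wins 3–2.
No candidate beats all others: Claremont beats Fairview beats Glendale beats Claremont, a majority cycle.

No Condorcet winner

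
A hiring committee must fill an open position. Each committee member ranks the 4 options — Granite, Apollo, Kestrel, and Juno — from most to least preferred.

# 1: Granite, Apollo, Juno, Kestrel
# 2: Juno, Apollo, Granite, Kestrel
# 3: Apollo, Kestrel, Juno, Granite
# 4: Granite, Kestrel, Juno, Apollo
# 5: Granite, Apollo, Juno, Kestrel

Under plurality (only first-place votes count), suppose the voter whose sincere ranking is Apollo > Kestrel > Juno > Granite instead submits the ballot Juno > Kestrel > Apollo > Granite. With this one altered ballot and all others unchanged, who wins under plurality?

First-place totals with the altered ballot: Granite 3, Apollo 0, Kestrel 0, Juno 2.
The winner is unchanged: still Granite.

Granite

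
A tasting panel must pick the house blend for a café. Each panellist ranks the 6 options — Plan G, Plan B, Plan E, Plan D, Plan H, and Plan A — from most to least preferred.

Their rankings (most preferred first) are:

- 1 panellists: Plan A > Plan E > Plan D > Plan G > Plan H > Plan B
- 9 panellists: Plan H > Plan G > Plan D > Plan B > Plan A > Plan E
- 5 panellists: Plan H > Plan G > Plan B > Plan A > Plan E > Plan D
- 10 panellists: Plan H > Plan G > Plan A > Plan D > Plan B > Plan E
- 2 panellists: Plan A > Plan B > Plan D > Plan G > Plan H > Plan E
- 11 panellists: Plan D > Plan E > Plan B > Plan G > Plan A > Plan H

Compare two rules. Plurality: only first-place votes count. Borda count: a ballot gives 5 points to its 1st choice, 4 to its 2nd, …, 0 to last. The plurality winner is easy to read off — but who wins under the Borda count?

Plan G

Plurality first-place counts: Plan G 0, Plan B 0, Plan E 0, Plan D 11, Plan H 24, Plan A 3 → Plan H.
Borda totals: Plan G 124, Plan B 84, Plan E 53, Plan D 111, Plan H 123, Plan A 75 → Plan G.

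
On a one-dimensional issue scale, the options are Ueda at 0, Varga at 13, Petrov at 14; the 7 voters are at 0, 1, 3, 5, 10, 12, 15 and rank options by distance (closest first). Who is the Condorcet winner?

With single-peaked preferences on a line, the Condorcet winner is the candidate closest to the median voter.
The median voter (position 5) is closest to Ueda at 0.
Check: Ueda vs Petrov — voters closer to Ueda: 4 of 7.

Ueda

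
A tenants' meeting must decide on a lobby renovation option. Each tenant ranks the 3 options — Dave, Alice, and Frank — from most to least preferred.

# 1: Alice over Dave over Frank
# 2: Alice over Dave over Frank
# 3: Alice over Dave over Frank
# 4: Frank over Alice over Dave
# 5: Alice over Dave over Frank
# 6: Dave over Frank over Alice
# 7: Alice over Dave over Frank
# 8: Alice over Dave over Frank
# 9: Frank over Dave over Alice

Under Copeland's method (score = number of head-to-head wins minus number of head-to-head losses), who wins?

Alice

Pairwise results:
  Dave vs Alice: Alice wins 7–2.
  Dave vs Frank: Dave wins 7–2.
  Alice vs Frank: Alice wins 6–3.
Copeland scores (wins − losses):
  Dave: 1 − 1 = 0
  Alice: 2 − 0 = 2
  Frank: 0 − 2 = -2
Alice has the best Copeland score.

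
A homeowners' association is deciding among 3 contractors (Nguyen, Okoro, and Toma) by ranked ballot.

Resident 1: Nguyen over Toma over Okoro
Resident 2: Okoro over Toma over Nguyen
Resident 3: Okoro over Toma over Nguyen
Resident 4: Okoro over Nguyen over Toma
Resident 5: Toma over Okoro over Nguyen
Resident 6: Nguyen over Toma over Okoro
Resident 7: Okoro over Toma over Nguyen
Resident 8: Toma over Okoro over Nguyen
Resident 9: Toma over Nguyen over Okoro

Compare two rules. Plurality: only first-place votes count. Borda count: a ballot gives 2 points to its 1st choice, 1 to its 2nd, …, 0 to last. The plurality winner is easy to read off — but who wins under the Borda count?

Plurality first-place counts: Nguyen 2, Okoro 4, Toma 3 → Okoro.
Borda totals: Nguyen 6, Okoro 10, Toma 11 → Toma.

Toma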